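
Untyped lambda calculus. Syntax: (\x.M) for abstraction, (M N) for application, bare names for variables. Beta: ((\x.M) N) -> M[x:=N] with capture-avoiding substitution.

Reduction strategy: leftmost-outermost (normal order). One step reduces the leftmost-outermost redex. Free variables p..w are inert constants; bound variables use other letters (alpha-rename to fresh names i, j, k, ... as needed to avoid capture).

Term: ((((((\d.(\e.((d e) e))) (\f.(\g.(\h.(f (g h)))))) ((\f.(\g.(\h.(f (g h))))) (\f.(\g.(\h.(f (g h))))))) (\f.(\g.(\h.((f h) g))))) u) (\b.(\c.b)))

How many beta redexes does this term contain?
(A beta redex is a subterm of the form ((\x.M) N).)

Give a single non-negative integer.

Answer: 2

Derivation:
Term: ((((((\d.(\e.((d e) e))) (\f.(\g.(\h.(f (g h)))))) ((\f.(\g.(\h.(f (g h))))) (\f.(\g.(\h.(f (g h))))))) (\f.(\g.(\h.((f h) g))))) u) (\b.(\c.b)))
  Redex: ((\d.(\e.((d e) e))) (\f.(\g.(\h.(f (g h))))))
  Redex: ((\f.(\g.(\h.(f (g h))))) (\f.(\g.(\h.(f (g h))))))
Total redexes: 2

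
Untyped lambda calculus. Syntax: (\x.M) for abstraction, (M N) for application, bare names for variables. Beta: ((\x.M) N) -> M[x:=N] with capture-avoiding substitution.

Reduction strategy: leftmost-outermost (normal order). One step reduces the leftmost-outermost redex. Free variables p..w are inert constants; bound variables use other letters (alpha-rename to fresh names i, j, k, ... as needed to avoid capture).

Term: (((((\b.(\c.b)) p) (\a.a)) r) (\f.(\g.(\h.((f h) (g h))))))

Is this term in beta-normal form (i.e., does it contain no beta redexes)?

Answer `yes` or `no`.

Answer: no

Derivation:
Term: (((((\b.(\c.b)) p) (\a.a)) r) (\f.(\g.(\h.((f h) (g h))))))
Found 1 beta redex(es).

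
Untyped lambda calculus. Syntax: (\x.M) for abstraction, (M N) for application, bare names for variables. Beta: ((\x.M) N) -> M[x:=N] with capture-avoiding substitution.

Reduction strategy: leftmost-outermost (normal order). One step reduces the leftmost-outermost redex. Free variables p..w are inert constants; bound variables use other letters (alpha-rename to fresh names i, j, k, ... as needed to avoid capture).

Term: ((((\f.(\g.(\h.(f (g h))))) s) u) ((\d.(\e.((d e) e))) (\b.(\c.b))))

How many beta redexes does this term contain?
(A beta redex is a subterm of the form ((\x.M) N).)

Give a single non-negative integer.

Term: ((((\f.(\g.(\h.(f (g h))))) s) u) ((\d.(\e.((d e) e))) (\b.(\c.b))))
  Redex: ((\f.(\g.(\h.(f (g h))))) s)
  Redex: ((\d.(\e.((d e) e))) (\b.(\c.b)))
Total redexes: 2

Answer: 2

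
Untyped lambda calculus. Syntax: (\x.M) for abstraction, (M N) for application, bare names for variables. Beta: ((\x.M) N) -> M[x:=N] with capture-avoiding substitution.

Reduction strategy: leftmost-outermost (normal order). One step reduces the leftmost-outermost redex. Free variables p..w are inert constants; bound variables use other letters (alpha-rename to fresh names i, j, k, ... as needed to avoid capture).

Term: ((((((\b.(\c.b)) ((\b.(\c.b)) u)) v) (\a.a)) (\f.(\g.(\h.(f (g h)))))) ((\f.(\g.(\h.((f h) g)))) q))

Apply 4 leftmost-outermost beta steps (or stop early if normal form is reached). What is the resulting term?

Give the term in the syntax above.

Answer: ((u (\f.(\g.(\h.(f (g h)))))) ((\f.(\g.(\h.((f h) g)))) q))

Derivation:
Step 0: ((((((\b.(\c.b)) ((\b.(\c.b)) u)) v) (\a.a)) (\f.(\g.(\h.(f (g h)))))) ((\f.(\g.(\h.((f h) g)))) q))
Step 1: (((((\c.((\b.(\c.b)) u)) v) (\a.a)) (\f.(\g.(\h.(f (g h)))))) ((\f.(\g.(\h.((f h) g)))) q))
Step 2: (((((\b.(\c.b)) u) (\a.a)) (\f.(\g.(\h.(f (g h)))))) ((\f.(\g.(\h.((f h) g)))) q))
Step 3: ((((\c.u) (\a.a)) (\f.(\g.(\h.(f (g h)))))) ((\f.(\g.(\h.((f h) g)))) q))
Step 4: ((u (\f.(\g.(\h.(f (g h)))))) ((\f.(\g.(\h.((f h) g)))) q))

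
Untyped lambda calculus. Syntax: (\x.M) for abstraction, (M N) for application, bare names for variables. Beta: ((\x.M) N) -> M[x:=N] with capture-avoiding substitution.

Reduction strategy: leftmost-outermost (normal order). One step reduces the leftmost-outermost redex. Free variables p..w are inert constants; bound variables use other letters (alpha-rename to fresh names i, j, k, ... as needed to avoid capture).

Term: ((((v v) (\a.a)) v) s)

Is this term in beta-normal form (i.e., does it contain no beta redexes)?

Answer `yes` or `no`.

Term: ((((v v) (\a.a)) v) s)
No beta redexes found.

Answer: yes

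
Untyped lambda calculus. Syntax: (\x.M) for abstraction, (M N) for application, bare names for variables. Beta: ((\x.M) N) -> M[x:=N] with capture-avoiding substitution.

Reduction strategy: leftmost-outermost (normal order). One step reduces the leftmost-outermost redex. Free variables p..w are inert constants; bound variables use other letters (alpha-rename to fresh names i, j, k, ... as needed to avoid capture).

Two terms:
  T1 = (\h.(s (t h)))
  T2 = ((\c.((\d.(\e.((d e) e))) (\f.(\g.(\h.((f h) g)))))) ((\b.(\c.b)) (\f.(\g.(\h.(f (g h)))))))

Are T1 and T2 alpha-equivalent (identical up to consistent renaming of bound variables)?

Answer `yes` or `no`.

Term 1: (\h.(s (t h)))
Term 2: ((\c.((\d.(\e.((d e) e))) (\f.(\g.(\h.((f h) g)))))) ((\b.(\c.b)) (\f.(\g.(\h.(f (g h)))))))
Alpha-equivalence: compare structure up to binder renaming.
Result: False

Answer: no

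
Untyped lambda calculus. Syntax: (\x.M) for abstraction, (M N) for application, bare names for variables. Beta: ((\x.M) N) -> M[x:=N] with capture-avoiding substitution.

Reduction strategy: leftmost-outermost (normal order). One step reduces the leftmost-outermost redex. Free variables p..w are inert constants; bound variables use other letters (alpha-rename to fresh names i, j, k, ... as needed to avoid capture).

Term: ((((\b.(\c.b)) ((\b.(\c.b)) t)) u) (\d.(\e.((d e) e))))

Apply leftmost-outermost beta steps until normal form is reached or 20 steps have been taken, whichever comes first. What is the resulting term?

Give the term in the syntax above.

Step 0: ((((\b.(\c.b)) ((\b.(\c.b)) t)) u) (\d.(\e.((d e) e))))
Step 1: (((\c.((\b.(\c.b)) t)) u) (\d.(\e.((d e) e))))
Step 2: (((\b.(\c.b)) t) (\d.(\e.((d e) e))))
Step 3: ((\c.t) (\d.(\e.((d e) e))))
Step 4: t

Answer: t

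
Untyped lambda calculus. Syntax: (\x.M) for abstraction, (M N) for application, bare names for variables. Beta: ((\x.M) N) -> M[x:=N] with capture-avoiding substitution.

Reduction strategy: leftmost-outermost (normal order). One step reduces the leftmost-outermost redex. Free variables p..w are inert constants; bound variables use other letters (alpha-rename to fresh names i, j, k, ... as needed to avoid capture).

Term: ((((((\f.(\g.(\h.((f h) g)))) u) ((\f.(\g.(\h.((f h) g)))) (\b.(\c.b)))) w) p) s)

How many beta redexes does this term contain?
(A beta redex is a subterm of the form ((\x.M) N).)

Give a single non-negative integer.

Answer: 2

Derivation:
Term: ((((((\f.(\g.(\h.((f h) g)))) u) ((\f.(\g.(\h.((f h) g)))) (\b.(\c.b)))) w) p) s)
  Redex: ((\f.(\g.(\h.((f h) g)))) u)
  Redex: ((\f.(\g.(\h.((f h) g)))) (\b.(\c.b)))
Total redexes: 2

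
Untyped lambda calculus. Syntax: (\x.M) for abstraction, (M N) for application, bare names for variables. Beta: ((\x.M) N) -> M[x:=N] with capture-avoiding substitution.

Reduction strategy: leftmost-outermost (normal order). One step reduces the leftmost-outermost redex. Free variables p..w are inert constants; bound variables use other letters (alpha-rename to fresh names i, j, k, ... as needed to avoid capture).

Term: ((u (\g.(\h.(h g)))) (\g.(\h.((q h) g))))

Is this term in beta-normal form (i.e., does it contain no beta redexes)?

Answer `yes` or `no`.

Term: ((u (\g.(\h.(h g)))) (\g.(\h.((q h) g))))
No beta redexes found.

Answer: yes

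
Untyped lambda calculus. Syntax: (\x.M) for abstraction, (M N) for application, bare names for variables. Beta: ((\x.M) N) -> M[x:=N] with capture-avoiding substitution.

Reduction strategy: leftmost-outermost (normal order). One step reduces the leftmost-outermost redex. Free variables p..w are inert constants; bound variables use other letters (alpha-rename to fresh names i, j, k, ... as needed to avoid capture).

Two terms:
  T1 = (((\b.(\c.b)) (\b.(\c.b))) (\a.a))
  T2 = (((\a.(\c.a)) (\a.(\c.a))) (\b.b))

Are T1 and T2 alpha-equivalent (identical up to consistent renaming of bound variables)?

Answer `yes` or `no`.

Term 1: (((\b.(\c.b)) (\b.(\c.b))) (\a.a))
Term 2: (((\a.(\c.a)) (\a.(\c.a))) (\b.b))
Alpha-equivalence: compare structure up to binder renaming.
Result: True

Answer: yes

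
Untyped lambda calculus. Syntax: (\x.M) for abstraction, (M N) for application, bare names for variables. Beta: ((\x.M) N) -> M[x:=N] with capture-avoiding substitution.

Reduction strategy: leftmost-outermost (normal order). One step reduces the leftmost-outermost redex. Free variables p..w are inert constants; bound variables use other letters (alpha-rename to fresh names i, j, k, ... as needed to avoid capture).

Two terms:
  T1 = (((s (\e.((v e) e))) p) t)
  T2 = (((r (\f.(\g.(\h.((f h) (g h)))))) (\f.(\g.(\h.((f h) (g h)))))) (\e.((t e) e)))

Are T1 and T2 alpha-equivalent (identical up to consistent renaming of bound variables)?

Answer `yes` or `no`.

Answer: no

Derivation:
Term 1: (((s (\e.((v e) e))) p) t)
Term 2: (((r (\f.(\g.(\h.((f h) (g h)))))) (\f.(\g.(\h.((f h) (g h)))))) (\e.((t e) e)))
Alpha-equivalence: compare structure up to binder renaming.
Result: False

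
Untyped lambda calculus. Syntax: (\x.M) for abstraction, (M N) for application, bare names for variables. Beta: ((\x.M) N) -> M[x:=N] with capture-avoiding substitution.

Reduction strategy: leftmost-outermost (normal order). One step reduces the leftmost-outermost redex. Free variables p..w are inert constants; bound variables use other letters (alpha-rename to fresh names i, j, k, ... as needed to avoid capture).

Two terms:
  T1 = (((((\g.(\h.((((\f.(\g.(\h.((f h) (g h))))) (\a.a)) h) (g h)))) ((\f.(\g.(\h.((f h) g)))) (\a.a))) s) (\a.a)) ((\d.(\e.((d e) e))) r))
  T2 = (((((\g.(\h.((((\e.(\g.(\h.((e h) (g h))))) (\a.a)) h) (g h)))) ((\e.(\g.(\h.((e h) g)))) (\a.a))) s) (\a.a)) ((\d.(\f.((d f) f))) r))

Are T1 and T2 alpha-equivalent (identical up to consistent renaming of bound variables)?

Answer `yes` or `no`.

Answer: yes

Derivation:
Term 1: (((((\g.(\h.((((\f.(\g.(\h.((f h) (g h))))) (\a.a)) h) (g h)))) ((\f.(\g.(\h.((f h) g)))) (\a.a))) s) (\a.a)) ((\d.(\e.((d e) e))) r))
Term 2: (((((\g.(\h.((((\e.(\g.(\h.((e h) (g h))))) (\a.a)) h) (g h)))) ((\e.(\g.(\h.((e h) g)))) (\a.a))) s) (\a.a)) ((\d.(\f.((d f) f))) r))
Alpha-equivalence: compare structure up to binder renaming.
Result: True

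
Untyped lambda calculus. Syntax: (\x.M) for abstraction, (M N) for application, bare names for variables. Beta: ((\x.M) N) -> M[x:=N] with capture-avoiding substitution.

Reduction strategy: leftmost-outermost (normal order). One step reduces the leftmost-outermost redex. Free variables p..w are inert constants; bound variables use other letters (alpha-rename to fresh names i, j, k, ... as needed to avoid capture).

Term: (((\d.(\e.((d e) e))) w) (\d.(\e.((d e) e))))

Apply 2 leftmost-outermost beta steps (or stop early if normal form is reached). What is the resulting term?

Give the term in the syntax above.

Answer: ((w (\d.(\e.((d e) e)))) (\d.(\e.((d e) e))))

Derivation:
Step 0: (((\d.(\e.((d e) e))) w) (\d.(\e.((d e) e))))
Step 1: ((\e.((w e) e)) (\d.(\e.((d e) e))))
Step 2: ((w (\d.(\e.((d e) e)))) (\d.(\e.((d e) e))))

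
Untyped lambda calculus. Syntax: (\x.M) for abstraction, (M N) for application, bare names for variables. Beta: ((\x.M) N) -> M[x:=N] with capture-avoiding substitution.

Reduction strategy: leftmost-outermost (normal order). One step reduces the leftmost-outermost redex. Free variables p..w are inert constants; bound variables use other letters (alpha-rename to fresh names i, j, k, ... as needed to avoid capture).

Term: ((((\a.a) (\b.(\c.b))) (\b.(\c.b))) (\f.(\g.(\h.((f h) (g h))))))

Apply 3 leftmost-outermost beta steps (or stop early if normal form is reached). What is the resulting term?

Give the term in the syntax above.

Step 0: ((((\a.a) (\b.(\c.b))) (\b.(\c.b))) (\f.(\g.(\h.((f h) (g h))))))
Step 1: (((\b.(\c.b)) (\b.(\c.b))) (\f.(\g.(\h.((f h) (g h))))))
Step 2: ((\c.(\b.(\c.b))) (\f.(\g.(\h.((f h) (g h))))))
Step 3: (\b.(\c.b))

Answer: (\b.(\c.b))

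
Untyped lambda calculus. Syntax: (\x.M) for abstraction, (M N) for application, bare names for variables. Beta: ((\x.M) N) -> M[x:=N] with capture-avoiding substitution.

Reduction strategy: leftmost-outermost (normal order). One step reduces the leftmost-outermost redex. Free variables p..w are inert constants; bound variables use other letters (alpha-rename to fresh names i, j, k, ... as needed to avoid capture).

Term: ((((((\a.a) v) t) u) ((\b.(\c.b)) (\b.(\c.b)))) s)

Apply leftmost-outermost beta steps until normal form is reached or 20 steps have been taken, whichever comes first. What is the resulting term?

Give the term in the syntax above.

Answer: ((((v t) u) (\c.(\b.(\c.b)))) s)

Derivation:
Step 0: ((((((\a.a) v) t) u) ((\b.(\c.b)) (\b.(\c.b)))) s)
Step 1: ((((v t) u) ((\b.(\c.b)) (\b.(\c.b)))) s)
Step 2: ((((v t) u) (\c.(\b.(\c.b)))) s)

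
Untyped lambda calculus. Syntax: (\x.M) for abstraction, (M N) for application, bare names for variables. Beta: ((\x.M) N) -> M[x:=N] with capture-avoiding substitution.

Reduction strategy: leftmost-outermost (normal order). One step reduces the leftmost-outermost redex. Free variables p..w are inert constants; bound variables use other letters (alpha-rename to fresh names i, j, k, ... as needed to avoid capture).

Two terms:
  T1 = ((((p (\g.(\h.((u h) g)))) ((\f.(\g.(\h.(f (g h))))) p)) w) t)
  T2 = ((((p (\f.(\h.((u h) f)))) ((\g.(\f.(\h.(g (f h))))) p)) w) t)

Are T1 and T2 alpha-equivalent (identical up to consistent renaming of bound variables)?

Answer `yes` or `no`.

Term 1: ((((p (\g.(\h.((u h) g)))) ((\f.(\g.(\h.(f (g h))))) p)) w) t)
Term 2: ((((p (\f.(\h.((u h) f)))) ((\g.(\f.(\h.(g (f h))))) p)) w) t)
Alpha-equivalence: compare structure up to binder renaming.
Result: True

Answer: yes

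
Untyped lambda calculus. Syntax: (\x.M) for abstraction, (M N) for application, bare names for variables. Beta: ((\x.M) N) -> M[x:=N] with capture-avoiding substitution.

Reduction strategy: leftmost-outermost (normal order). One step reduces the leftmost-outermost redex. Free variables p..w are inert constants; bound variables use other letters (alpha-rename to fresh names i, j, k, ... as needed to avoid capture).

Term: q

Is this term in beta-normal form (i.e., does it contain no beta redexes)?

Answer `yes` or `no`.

Answer: yes

Derivation:
Term: q
No beta redexes found.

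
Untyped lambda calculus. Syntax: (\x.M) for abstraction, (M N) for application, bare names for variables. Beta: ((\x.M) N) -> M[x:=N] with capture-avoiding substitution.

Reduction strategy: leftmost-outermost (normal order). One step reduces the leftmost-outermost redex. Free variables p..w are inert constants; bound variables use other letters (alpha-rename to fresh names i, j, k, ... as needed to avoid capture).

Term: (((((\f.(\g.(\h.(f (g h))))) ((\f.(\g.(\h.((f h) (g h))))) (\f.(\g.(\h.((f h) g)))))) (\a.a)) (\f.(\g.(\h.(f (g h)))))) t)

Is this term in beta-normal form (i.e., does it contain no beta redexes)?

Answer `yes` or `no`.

Term: (((((\f.(\g.(\h.(f (g h))))) ((\f.(\g.(\h.((f h) (g h))))) (\f.(\g.(\h.((f h) g)))))) (\a.a)) (\f.(\g.(\h.(f (g h)))))) t)
Found 2 beta redex(es).

Answer: no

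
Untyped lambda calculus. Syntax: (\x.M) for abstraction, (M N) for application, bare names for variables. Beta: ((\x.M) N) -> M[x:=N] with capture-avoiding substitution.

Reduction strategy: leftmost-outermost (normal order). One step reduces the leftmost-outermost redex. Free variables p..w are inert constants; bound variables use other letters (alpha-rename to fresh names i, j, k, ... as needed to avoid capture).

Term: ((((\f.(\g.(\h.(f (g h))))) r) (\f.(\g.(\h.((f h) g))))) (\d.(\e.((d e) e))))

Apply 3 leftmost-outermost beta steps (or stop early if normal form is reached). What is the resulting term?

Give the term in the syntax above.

Answer: (r ((\f.(\g.(\h.((f h) g)))) (\d.(\e.((d e) e)))))

Derivation:
Step 0: ((((\f.(\g.(\h.(f (g h))))) r) (\f.(\g.(\h.((f h) g))))) (\d.(\e.((d e) e))))
Step 1: (((\g.(\h.(r (g h)))) (\f.(\g.(\h.((f h) g))))) (\d.(\e.((d e) e))))
Step 2: ((\h.(r ((\f.(\g.(\h.((f h) g)))) h))) (\d.(\e.((d e) e))))
Step 3: (r ((\f.(\g.(\h.((f h) g)))) (\d.(\e.((d e) e)))))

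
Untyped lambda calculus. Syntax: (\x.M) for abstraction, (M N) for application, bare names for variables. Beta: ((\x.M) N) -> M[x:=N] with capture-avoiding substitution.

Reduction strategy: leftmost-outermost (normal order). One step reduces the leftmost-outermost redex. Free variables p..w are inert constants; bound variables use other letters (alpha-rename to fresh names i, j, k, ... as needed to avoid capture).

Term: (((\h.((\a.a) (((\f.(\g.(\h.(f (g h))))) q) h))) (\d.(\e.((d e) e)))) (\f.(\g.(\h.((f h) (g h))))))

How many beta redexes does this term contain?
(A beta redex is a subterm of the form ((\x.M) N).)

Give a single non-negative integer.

Term: (((\h.((\a.a) (((\f.(\g.(\h.(f (g h))))) q) h))) (\d.(\e.((d e) e)))) (\f.(\g.(\h.((f h) (g h))))))
  Redex: ((\h.((\a.a) (((\f.(\g.(\h.(f (g h))))) q) h))) (\d.(\e.((d e) e))))
  Redex: ((\a.a) (((\f.(\g.(\h.(f (g h))))) q) h))
  Redex: ((\f.(\g.(\h.(f (g h))))) q)
Total redexes: 3

Answer: 3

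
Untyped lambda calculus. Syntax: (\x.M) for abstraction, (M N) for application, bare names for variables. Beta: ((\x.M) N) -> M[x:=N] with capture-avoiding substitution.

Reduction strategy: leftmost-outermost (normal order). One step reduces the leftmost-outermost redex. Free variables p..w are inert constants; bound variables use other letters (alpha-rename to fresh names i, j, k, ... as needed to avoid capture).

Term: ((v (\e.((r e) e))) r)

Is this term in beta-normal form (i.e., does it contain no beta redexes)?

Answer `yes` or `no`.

Answer: yes

Derivation:
Term: ((v (\e.((r e) e))) r)
No beta redexes found.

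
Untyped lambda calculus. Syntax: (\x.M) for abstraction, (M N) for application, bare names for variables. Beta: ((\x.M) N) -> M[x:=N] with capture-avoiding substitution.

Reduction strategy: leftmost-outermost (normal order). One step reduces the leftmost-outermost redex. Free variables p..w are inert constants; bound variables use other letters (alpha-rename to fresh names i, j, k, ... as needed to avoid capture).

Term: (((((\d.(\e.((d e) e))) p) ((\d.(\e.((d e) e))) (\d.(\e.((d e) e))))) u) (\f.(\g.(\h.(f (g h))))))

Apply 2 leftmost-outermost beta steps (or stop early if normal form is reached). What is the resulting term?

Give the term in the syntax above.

Answer: ((((p ((\d.(\e.((d e) e))) (\d.(\e.((d e) e))))) ((\d.(\e.((d e) e))) (\d.(\e.((d e) e))))) u) (\f.(\g.(\h.(f (g h))))))

Derivation:
Step 0: (((((\d.(\e.((d e) e))) p) ((\d.(\e.((d e) e))) (\d.(\e.((d e) e))))) u) (\f.(\g.(\h.(f (g h))))))
Step 1: ((((\e.((p e) e)) ((\d.(\e.((d e) e))) (\d.(\e.((d e) e))))) u) (\f.(\g.(\h.(f (g h))))))
Step 2: ((((p ((\d.(\e.((d e) e))) (\d.(\e.((d e) e))))) ((\d.(\e.((d e) e))) (\d.(\e.((d e) e))))) u) (\f.(\g.(\h.(f (g h))))))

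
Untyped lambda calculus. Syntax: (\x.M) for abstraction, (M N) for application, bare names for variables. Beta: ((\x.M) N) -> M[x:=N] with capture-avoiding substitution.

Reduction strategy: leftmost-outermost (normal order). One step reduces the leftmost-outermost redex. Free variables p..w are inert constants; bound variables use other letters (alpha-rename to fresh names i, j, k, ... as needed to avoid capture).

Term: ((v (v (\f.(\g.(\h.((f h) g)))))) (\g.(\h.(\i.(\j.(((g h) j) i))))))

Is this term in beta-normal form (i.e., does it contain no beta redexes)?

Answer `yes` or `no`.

Answer: yes

Derivation:
Term: ((v (v (\f.(\g.(\h.((f h) g)))))) (\g.(\h.(\i.(\j.(((g h) j) i))))))
No beta redexes found.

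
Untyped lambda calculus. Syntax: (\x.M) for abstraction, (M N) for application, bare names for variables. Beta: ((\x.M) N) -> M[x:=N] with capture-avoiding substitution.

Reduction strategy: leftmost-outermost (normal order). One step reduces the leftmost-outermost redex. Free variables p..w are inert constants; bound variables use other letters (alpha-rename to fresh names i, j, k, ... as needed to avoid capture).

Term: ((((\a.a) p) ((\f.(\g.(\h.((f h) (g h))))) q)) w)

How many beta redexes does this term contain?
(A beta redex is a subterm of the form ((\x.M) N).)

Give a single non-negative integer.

Answer: 2

Derivation:
Term: ((((\a.a) p) ((\f.(\g.(\h.((f h) (g h))))) q)) w)
  Redex: ((\a.a) p)
  Redex: ((\f.(\g.(\h.((f h) (g h))))) q)
Total redexes: 2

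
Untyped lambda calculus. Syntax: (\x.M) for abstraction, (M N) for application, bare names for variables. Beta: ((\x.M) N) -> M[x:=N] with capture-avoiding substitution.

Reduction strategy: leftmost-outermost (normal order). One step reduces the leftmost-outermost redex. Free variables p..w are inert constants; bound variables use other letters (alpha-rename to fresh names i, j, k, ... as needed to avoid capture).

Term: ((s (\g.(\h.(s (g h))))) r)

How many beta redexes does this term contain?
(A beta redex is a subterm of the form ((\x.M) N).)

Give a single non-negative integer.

Answer: 0

Derivation:
Term: ((s (\g.(\h.(s (g h))))) r)
  (no redexes)
Total redexes: 0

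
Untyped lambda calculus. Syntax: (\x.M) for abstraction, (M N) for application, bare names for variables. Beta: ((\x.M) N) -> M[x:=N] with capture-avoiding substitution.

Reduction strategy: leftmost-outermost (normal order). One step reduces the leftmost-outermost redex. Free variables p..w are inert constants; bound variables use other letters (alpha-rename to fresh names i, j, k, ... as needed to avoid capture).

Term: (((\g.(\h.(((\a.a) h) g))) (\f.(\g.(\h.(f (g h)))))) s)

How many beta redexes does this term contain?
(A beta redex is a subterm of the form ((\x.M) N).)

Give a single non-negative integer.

Answer: 2

Derivation:
Term: (((\g.(\h.(((\a.a) h) g))) (\f.(\g.(\h.(f (g h)))))) s)
  Redex: ((\g.(\h.(((\a.a) h) g))) (\f.(\g.(\h.(f (g h))))))
  Redex: ((\a.a) h)
Total redexes: 2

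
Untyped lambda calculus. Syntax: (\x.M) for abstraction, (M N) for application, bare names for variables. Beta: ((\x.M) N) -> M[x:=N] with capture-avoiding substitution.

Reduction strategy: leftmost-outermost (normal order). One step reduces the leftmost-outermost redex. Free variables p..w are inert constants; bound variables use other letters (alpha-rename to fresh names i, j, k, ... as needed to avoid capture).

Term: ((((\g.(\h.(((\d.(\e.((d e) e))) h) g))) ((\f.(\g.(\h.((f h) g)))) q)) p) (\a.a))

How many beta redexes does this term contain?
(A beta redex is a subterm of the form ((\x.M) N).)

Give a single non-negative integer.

Term: ((((\g.(\h.(((\d.(\e.((d e) e))) h) g))) ((\f.(\g.(\h.((f h) g)))) q)) p) (\a.a))
  Redex: ((\g.(\h.(((\d.(\e.((d e) e))) h) g))) ((\f.(\g.(\h.((f h) g)))) q))
  Redex: ((\d.(\e.((d e) e))) h)
  Redex: ((\f.(\g.(\h.((f h) g)))) q)
Total redexes: 3

Answer: 3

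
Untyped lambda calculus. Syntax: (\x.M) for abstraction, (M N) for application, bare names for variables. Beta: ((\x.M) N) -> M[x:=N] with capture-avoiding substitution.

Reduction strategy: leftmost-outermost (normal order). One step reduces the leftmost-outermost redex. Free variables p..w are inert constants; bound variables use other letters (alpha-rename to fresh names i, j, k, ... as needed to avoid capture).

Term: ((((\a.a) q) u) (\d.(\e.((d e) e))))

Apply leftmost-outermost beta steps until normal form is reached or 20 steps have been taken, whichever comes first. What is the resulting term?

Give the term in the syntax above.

Step 0: ((((\a.a) q) u) (\d.(\e.((d e) e))))
Step 1: ((q u) (\d.(\e.((d e) e))))

Answer: ((q u) (\d.(\e.((d e) e))))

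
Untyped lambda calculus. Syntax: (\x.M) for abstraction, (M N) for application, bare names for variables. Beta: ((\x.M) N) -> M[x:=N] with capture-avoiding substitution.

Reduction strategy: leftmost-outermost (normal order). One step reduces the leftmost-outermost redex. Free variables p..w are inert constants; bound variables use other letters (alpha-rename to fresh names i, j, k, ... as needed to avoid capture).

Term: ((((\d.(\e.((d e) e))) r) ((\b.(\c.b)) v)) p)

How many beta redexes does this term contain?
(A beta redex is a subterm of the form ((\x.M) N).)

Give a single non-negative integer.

Answer: 2

Derivation:
Term: ((((\d.(\e.((d e) e))) r) ((\b.(\c.b)) v)) p)
  Redex: ((\d.(\e.((d e) e))) r)
  Redex: ((\b.(\c.b)) v)
Total redexes: 2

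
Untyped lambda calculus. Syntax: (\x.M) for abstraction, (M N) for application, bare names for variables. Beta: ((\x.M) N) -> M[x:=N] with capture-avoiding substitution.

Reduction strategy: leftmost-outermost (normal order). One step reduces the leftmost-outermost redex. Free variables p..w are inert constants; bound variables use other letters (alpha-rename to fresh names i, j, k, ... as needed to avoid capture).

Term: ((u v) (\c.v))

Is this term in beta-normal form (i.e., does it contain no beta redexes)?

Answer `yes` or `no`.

Term: ((u v) (\c.v))
No beta redexes found.

Answer: yes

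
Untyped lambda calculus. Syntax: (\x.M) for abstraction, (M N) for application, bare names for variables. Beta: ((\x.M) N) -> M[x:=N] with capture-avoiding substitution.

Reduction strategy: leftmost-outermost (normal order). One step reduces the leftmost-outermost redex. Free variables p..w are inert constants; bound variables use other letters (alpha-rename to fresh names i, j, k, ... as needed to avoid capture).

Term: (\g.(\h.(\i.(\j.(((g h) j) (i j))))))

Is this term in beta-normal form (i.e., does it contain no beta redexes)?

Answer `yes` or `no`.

Answer: yes

Derivation:
Term: (\g.(\h.(\i.(\j.(((g h) j) (i j))))))
No beta redexes found.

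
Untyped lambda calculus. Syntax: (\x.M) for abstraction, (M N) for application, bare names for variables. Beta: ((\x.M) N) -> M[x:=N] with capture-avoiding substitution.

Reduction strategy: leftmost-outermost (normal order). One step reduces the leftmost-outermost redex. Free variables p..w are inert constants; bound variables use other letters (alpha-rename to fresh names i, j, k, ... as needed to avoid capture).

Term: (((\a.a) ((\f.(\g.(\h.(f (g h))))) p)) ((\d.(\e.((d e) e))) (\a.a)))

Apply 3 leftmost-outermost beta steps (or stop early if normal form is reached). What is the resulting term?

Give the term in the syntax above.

Step 0: (((\a.a) ((\f.(\g.(\h.(f (g h))))) p)) ((\d.(\e.((d e) e))) (\a.a)))
Step 1: (((\f.(\g.(\h.(f (g h))))) p) ((\d.(\e.((d e) e))) (\a.a)))
Step 2: ((\g.(\h.(p (g h)))) ((\d.(\e.((d e) e))) (\a.a)))
Step 3: (\h.(p (((\d.(\e.((d e) e))) (\a.a)) h)))

Answer: (\h.(p (((\d.(\e.((d e) e))) (\a.a)) h)))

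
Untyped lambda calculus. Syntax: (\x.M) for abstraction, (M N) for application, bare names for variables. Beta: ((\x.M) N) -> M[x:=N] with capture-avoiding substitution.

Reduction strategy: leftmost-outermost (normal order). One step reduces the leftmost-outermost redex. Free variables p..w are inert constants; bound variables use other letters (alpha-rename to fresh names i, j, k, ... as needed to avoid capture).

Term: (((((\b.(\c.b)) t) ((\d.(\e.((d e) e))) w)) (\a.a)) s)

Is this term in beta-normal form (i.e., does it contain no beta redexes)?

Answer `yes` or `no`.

Answer: no

Derivation:
Term: (((((\b.(\c.b)) t) ((\d.(\e.((d e) e))) w)) (\a.a)) s)
Found 2 beta redex(es).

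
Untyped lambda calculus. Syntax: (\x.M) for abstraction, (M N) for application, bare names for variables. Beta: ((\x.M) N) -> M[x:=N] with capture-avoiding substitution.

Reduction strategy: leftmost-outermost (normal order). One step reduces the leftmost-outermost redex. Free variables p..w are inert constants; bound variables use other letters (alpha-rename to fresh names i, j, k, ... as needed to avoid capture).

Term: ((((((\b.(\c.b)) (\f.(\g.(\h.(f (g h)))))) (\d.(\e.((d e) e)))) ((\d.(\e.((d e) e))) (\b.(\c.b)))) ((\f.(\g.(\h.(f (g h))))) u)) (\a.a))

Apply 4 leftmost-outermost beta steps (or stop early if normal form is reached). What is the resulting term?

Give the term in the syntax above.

Step 0: ((((((\b.(\c.b)) (\f.(\g.(\h.(f (g h)))))) (\d.(\e.((d e) e)))) ((\d.(\e.((d e) e))) (\b.(\c.b)))) ((\f.(\g.(\h.(f (g h))))) u)) (\a.a))
Step 1: (((((\c.(\f.(\g.(\h.(f (g h)))))) (\d.(\e.((d e) e)))) ((\d.(\e.((d e) e))) (\b.(\c.b)))) ((\f.(\g.(\h.(f (g h))))) u)) (\a.a))
Step 2: ((((\f.(\g.(\h.(f (g h))))) ((\d.(\e.((d e) e))) (\b.(\c.b)))) ((\f.(\g.(\h.(f (g h))))) u)) (\a.a))
Step 3: (((\g.(\h.(((\d.(\e.((d e) e))) (\b.(\c.b))) (g h)))) ((\f.(\g.(\h.(f (g h))))) u)) (\a.a))
Step 4: ((\h.(((\d.(\e.((d e) e))) (\b.(\c.b))) (((\f.(\g.(\h.(f (g h))))) u) h))) (\a.a))

Answer: ((\h.(((\d.(\e.((d e) e))) (\b.(\c.b))) (((\f.(\g.(\h.(f (g h))))) u) h))) (\a.a))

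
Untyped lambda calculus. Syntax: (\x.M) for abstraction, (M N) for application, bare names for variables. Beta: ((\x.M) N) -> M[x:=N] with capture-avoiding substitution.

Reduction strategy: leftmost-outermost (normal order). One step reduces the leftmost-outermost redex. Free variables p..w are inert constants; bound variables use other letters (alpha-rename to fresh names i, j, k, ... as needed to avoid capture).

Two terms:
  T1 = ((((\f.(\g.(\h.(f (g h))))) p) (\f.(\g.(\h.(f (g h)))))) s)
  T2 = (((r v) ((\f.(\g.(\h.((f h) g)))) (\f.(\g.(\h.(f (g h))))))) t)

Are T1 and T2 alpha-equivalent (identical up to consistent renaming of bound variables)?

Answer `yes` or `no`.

Answer: no

Derivation:
Term 1: ((((\f.(\g.(\h.(f (g h))))) p) (\f.(\g.(\h.(f (g h)))))) s)
Term 2: (((r v) ((\f.(\g.(\h.((f h) g)))) (\f.(\g.(\h.(f (g h))))))) t)
Alpha-equivalence: compare structure up to binder renaming.
Result: False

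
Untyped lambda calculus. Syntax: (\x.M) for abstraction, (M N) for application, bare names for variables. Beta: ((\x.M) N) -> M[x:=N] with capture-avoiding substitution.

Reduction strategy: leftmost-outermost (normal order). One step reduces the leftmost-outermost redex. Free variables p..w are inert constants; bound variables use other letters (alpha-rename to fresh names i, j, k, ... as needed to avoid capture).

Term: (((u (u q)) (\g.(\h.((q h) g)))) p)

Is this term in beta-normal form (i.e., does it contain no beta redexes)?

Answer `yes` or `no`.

Answer: yes

Derivation:
Term: (((u (u q)) (\g.(\h.((q h) g)))) p)
No beta redexes found.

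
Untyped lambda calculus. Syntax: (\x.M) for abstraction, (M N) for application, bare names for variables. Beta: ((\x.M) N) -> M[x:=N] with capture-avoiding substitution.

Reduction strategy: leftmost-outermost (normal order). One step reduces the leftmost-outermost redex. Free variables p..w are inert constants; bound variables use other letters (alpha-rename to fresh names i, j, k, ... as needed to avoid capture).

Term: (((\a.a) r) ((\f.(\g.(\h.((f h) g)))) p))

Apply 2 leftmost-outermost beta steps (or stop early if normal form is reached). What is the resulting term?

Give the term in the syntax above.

Answer: (r (\g.(\h.((p h) g))))

Derivation:
Step 0: (((\a.a) r) ((\f.(\g.(\h.((f h) g)))) p))
Step 1: (r ((\f.(\g.(\h.((f h) g)))) p))
Step 2: (r (\g.(\h.((p h) g))))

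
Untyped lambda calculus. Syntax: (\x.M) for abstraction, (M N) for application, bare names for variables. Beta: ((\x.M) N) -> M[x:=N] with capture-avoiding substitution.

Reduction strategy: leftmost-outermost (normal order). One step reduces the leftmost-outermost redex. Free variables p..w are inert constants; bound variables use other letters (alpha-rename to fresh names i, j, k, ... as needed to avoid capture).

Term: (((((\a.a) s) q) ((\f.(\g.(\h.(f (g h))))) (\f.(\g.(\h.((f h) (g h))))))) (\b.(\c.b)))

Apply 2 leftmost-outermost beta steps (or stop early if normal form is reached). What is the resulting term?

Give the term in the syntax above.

Answer: (((s q) (\g.(\h.((\f.(\g.(\h.((f h) (g h))))) (g h))))) (\b.(\c.b)))

Derivation:
Step 0: (((((\a.a) s) q) ((\f.(\g.(\h.(f (g h))))) (\f.(\g.(\h.((f h) (g h))))))) (\b.(\c.b)))
Step 1: (((s q) ((\f.(\g.(\h.(f (g h))))) (\f.(\g.(\h.((f h) (g h))))))) (\b.(\c.b)))
Step 2: (((s q) (\g.(\h.((\f.(\g.(\h.((f h) (g h))))) (g h))))) (\b.(\c.b)))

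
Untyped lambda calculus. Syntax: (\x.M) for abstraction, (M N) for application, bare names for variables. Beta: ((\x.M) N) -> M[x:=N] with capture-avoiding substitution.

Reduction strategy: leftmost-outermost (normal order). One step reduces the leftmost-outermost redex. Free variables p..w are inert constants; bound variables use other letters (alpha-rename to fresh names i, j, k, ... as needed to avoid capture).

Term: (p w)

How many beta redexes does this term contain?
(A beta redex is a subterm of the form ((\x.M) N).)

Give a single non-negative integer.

Answer: 0

Derivation:
Term: (p w)
  (no redexes)
Total redexes: 0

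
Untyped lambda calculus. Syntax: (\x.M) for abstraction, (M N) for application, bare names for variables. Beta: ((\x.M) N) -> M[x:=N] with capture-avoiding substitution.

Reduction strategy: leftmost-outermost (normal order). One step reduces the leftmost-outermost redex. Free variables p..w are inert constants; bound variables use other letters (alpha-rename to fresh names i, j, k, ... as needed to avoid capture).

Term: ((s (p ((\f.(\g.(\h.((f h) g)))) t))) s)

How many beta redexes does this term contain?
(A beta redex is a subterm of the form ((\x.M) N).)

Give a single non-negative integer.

Answer: 1

Derivation:
Term: ((s (p ((\f.(\g.(\h.((f h) g)))) t))) s)
  Redex: ((\f.(\g.(\h.((f h) g)))) t)
Total redexes: 1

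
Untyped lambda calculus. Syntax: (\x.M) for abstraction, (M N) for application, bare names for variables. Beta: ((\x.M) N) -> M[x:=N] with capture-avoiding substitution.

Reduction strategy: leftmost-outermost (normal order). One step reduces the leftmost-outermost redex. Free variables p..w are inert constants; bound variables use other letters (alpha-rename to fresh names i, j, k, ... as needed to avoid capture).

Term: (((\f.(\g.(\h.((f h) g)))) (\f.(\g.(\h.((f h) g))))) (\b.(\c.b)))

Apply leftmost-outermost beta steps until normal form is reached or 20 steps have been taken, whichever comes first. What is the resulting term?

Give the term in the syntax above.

Answer: (\h.(\i.((h i) (\b.(\c.b)))))

Derivation:
Step 0: (((\f.(\g.(\h.((f h) g)))) (\f.(\g.(\h.((f h) g))))) (\b.(\c.b)))
Step 1: ((\g.(\h.(((\f.(\g.(\h.((f h) g)))) h) g))) (\b.(\c.b)))
Step 2: (\h.(((\f.(\g.(\h.((f h) g)))) h) (\b.(\c.b))))
Step 3: (\h.((\g.(\i.((h i) g))) (\b.(\c.b))))
Step 4: (\h.(\i.((h i) (\b.(\c.b)))))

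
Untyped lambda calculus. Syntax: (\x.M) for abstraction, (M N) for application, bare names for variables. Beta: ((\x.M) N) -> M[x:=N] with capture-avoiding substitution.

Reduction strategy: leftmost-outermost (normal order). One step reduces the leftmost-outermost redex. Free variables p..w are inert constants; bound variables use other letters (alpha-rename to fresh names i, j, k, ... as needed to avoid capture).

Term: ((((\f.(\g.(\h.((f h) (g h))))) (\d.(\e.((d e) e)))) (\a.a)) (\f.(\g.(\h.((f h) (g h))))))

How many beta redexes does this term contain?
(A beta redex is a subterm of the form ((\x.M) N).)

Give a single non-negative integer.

Answer: 1

Derivation:
Term: ((((\f.(\g.(\h.((f h) (g h))))) (\d.(\e.((d e) e)))) (\a.a)) (\f.(\g.(\h.((f h) (g h))))))
  Redex: ((\f.(\g.(\h.((f h) (g h))))) (\d.(\e.((d e) e))))
Total redexes: 1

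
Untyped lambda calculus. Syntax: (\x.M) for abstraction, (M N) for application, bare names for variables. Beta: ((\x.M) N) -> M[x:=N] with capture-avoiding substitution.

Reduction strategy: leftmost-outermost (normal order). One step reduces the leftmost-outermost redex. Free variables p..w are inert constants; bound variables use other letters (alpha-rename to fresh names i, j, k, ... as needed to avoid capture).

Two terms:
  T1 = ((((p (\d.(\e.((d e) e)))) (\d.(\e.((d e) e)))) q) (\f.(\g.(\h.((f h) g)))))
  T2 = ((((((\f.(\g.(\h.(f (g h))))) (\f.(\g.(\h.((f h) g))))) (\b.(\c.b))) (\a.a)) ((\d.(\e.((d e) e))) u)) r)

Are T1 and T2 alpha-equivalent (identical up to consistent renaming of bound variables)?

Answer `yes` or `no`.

Answer: no

Derivation:
Term 1: ((((p (\d.(\e.((d e) e)))) (\d.(\e.((d e) e)))) q) (\f.(\g.(\h.((f h) g)))))
Term 2: ((((((\f.(\g.(\h.(f (g h))))) (\f.(\g.(\h.((f h) g))))) (\b.(\c.b))) (\a.a)) ((\d.(\e.((d e) e))) u)) r)
Alpha-equivalence: compare structure up to binder renaming.
Result: False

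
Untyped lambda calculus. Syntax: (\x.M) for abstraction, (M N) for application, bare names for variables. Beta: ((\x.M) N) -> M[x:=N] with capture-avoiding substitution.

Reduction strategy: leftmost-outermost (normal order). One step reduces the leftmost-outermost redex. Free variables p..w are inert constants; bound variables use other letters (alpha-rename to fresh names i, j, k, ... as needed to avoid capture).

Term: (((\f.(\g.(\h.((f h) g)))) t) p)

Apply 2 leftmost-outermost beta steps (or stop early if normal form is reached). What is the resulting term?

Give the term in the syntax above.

Step 0: (((\f.(\g.(\h.((f h) g)))) t) p)
Step 1: ((\g.(\h.((t h) g))) p)
Step 2: (\h.((t h) p))

Answer: (\h.((t h) p))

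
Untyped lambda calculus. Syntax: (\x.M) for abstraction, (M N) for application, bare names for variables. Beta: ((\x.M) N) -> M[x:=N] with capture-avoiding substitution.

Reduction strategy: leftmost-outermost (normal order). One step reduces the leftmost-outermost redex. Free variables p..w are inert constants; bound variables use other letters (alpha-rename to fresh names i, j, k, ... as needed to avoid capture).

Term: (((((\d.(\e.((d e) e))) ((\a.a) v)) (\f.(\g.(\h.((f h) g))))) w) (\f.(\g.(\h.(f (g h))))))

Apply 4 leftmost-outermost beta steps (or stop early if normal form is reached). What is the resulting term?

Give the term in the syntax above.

Step 0: (((((\d.(\e.((d e) e))) ((\a.a) v)) (\f.(\g.(\h.((f h) g))))) w) (\f.(\g.(\h.(f (g h))))))
Step 1: ((((\e.((((\a.a) v) e) e)) (\f.(\g.(\h.((f h) g))))) w) (\f.(\g.(\h.(f (g h))))))
Step 2: ((((((\a.a) v) (\f.(\g.(\h.((f h) g))))) (\f.(\g.(\h.((f h) g))))) w) (\f.(\g.(\h.(f (g h))))))
Step 3: ((((v (\f.(\g.(\h.((f h) g))))) (\f.(\g.(\h.((f h) g))))) w) (\f.(\g.(\h.(f (g h))))))
Step 4: (normal form reached)

Answer: ((((v (\f.(\g.(\h.((f h) g))))) (\f.(\g.(\h.((f h) g))))) w) (\f.(\g.(\h.(f (g h))))))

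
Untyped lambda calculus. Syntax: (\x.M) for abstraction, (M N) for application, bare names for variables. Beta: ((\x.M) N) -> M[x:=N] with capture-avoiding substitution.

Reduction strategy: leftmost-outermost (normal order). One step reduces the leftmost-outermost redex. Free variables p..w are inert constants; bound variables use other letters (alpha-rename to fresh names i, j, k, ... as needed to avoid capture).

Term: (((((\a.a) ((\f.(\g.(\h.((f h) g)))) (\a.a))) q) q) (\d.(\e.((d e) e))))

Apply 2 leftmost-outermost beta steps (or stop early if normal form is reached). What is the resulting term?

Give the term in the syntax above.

Answer: ((((\g.(\h.(((\a.a) h) g))) q) q) (\d.(\e.((d e) e))))

Derivation:
Step 0: (((((\a.a) ((\f.(\g.(\h.((f h) g)))) (\a.a))) q) q) (\d.(\e.((d e) e))))
Step 1: (((((\f.(\g.(\h.((f h) g)))) (\a.a)) q) q) (\d.(\e.((d e) e))))
Step 2: ((((\g.(\h.(((\a.a) h) g))) q) q) (\d.(\e.((d e) e))))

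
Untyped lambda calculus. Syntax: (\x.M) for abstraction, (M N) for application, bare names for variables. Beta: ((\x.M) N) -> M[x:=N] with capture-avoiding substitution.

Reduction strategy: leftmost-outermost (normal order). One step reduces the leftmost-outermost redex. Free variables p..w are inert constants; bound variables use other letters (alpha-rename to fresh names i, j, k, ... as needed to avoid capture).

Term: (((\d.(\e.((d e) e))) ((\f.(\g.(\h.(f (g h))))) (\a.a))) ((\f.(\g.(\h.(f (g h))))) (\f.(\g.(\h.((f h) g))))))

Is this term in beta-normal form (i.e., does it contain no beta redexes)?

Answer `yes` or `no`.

Term: (((\d.(\e.((d e) e))) ((\f.(\g.(\h.(f (g h))))) (\a.a))) ((\f.(\g.(\h.(f (g h))))) (\f.(\g.(\h.((f h) g))))))
Found 3 beta redex(es).

Answer: no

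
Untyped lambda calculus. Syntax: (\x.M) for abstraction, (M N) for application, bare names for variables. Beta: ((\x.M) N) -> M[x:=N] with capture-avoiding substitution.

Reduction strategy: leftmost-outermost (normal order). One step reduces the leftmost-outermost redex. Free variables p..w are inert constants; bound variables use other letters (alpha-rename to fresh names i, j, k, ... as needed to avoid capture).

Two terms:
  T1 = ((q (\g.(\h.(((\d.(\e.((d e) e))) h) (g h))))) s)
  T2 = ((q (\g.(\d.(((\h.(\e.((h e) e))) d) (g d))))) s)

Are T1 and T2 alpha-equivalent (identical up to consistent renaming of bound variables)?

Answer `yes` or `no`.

Term 1: ((q (\g.(\h.(((\d.(\e.((d e) e))) h) (g h))))) s)
Term 2: ((q (\g.(\d.(((\h.(\e.((h e) e))) d) (g d))))) s)
Alpha-equivalence: compare structure up to binder renaming.
Result: True

Answer: yes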